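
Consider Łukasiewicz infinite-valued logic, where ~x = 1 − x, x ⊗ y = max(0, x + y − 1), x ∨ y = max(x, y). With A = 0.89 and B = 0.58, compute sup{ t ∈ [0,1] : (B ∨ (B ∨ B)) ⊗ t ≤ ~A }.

0.53

B ∨ B = max(0.58, 0.58) = 0.58
B ∨ (B ∨ B) = max(0.58, 0.58) = 0.58
So the left factor is B ∨ (B ∨ B) = 0.58.
~A = 1 − 0.89 = 0.11
So the right-hand bound is ~A = 0.11.
The residuum of the Łukasiewicz t-norm gives the supremum: min(1, 1 − 0.58 + 0.11).
1 − 0.58 + 0.11 = 0.53, so t = min(1, 0.53) = 0.53.
Check: 0.58 ⊗ 0.53 = max(0, 0.11) = 0.11 ≤ 0.11.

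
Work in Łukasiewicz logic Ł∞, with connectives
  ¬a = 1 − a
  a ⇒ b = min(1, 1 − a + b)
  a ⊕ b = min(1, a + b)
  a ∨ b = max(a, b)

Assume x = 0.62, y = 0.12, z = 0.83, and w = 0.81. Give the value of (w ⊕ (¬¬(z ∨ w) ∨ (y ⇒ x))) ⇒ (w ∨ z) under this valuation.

z ∨ w = max(0.83, 0.81) = 0.83
¬(z ∨ w) = 1 − 0.83 = 0.17
¬¬(z ∨ w) = 1 − 0.17 = 0.83
y ⇒ x = min(1, 1 − 0.12 + 0.62) = min(1, 1.50) = 1.00
¬¬(z ∨ w) ∨ (y ⇒ x) = max(0.83, 1.00) = 1.00
w ⊕ (¬¬(z ∨ w) ∨ (y ⇒ x)) = min(1, 0.81 + 1.00) = min(1, 1.81) = 1.00
w ∨ z = max(0.81, 0.83) = 0.83
(w ⊕ (¬¬(z ∨ w) ∨ (y ⇒ x))) ⇒ (w ∨ z) = min(1, 1 − 1.00 + 0.83) = min(1, 0.83) = 0.83

0.83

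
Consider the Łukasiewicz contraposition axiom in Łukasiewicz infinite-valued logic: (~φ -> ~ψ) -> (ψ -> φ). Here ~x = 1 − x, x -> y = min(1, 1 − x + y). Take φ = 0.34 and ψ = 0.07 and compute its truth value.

1.00

~φ = 1 − 0.34 = 0.66
~ψ = 1 − 0.07 = 0.93
~φ -> ~ψ = min(1, 1 − 0.66 + 0.93) = min(1, 1.27) = 1.00
ψ -> φ = min(1, 1 − 0.07 + 0.34) = min(1, 1.27) = 1.00
(~φ -> ~ψ) -> (ψ -> φ) = min(1, 1 − 1.00 + 1.00) = min(1, 1.00) = 1.00
(As expected: an axiom of Ł∞, always 1.)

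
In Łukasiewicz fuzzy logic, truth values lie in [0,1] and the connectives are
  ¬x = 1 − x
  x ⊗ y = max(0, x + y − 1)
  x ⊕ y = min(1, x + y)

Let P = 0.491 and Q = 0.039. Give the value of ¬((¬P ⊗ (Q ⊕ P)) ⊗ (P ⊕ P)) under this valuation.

0.979

¬P = 1 − 0.491 = 0.509
Q ⊕ P = min(1, 0.039 + 0.491) = min(1, 0.530) = 0.530
¬P ⊗ (Q ⊕ P) = max(0, 0.509 + 0.530 − 1) = max(0, 0.039) = 0.039
P ⊕ P = min(1, 0.491 + 0.491) = min(1, 0.982) = 0.982
(¬P ⊗ (Q ⊕ P)) ⊗ (P ⊕ P) = max(0, 0.039 + 0.982 − 1) = max(0, 0.021) = 0.021
¬((¬P ⊗ (Q ⊕ P)) ⊗ (P ⊕ P)) = 1 − 0.021 = 0.979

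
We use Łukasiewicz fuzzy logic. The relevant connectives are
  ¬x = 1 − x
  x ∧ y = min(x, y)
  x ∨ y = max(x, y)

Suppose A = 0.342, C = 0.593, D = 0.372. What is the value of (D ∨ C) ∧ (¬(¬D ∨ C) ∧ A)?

D ∨ C = max(0.372, 0.593) = 0.593
¬D = 1 − 0.372 = 0.628
¬D ∨ C = max(0.628, 0.593) = 0.628
¬(¬D ∨ C) = 1 − 0.628 = 0.372
¬(¬D ∨ C) ∧ A = min(0.372, 0.342) = 0.342
(D ∨ C) ∧ (¬(¬D ∨ C) ∧ A) = min(0.593, 0.342) = 0.342

0.342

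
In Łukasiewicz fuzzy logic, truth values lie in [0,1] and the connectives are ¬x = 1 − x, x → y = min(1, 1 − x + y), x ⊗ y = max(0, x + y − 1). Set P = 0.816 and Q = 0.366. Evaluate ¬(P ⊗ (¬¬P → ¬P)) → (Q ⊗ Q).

¬P = 1 − 0.816 = 0.184
¬¬P = 1 − 0.184 = 0.816
¬¬P → ¬P = min(1, 1 − 0.816 + 0.184) = min(1, 0.368) = 0.368
P ⊗ (¬¬P → ¬P) = max(0, 0.816 + 0.368 − 1) = max(0, 0.184) = 0.184
¬(P ⊗ (¬¬P → ¬P)) = 1 − 0.184 = 0.816
Q ⊗ Q = max(0, 0.366 + 0.366 − 1) = max(0, -0.268) = 0.000
¬(P ⊗ (¬¬P → ¬P)) → (Q ⊗ Q) = min(1, 1 − 0.816 + 0.000) = min(1, 0.184) = 0.184

0.184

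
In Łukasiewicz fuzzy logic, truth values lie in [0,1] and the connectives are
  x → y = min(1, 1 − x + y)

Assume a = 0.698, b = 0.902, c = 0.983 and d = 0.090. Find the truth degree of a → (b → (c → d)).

c → d = min(1, 1 − 0.983 + 0.090) = min(1, 0.107) = 0.107
b → (c → d) = min(1, 1 − 0.902 + 0.107) = min(1, 0.205) = 0.205
a → (b → (c → d)) = min(1, 1 − 0.698 + 0.205) = min(1, 0.507) = 0.507

0.507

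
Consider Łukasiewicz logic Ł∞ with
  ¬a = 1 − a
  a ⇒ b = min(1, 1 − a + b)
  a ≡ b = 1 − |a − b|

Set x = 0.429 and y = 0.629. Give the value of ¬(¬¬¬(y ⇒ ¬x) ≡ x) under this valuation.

0.371

¬x = 1 − 0.429 = 0.571
y ⇒ ¬x = min(1, 1 − 0.629 + 0.571) = min(1, 0.942) = 0.942
¬(y ⇒ ¬x) = 1 − 0.942 = 0.058
¬¬(y ⇒ ¬x) = 1 − 0.058 = 0.942
¬¬¬(y ⇒ ¬x) = 1 − 0.942 = 0.058
¬¬¬(y ⇒ ¬x) ≡ x = 1 − |0.058 − 0.429| = 1 − 0.371 = 0.629
¬(¬¬¬(y ⇒ ¬x) ≡ x) = 1 − 0.629 = 0.371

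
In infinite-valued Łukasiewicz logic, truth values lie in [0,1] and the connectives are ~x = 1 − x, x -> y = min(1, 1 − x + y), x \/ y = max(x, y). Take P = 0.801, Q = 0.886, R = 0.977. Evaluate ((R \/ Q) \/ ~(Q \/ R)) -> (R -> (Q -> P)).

R \/ Q = max(0.977, 0.886) = 0.977
Q \/ R = max(0.886, 0.977) = 0.977
~(Q \/ R) = 1 − 0.977 = 0.023
(R \/ Q) \/ ~(Q \/ R) = max(0.977, 0.023) = 0.977
Q -> P = min(1, 1 − 0.886 + 0.801) = min(1, 0.915) = 0.915
R -> (Q -> P) = min(1, 1 − 0.977 + 0.915) = min(1, 0.938) = 0.938
((R \/ Q) \/ ~(Q \/ R)) -> (R -> (Q -> P)) = min(1, 1 − 0.977 + 0.938) = min(1, 0.961) = 0.961

0.961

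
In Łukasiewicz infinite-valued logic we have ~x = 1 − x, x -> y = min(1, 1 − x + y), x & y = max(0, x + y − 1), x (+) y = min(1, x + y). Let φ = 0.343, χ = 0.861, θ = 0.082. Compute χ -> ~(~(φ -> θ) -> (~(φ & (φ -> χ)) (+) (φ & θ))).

φ -> θ = min(1, 1 − 0.343 + 0.082) = min(1, 0.739) = 0.739
~(φ -> θ) = 1 − 0.739 = 0.261
φ -> χ = min(1, 1 − 0.343 + 0.861) = min(1, 1.518) = 1.000
φ & (φ -> χ) = max(0, 0.343 + 1.000 − 1) = max(0, 0.343) = 0.343
~(φ & (φ -> χ)) = 1 − 0.343 = 0.657
φ & θ = max(0, 0.343 + 0.082 − 1) = max(0, -0.575) = 0.000
~(φ & (φ -> χ)) (+) (φ & θ) = min(1, 0.657 + 0.000) = min(1, 0.657) = 0.657
~(φ -> θ) -> (~(φ & (φ -> χ)) (+) (φ & θ)) = min(1, 1 − 0.261 + 0.657) = min(1, 1.396) = 1.000
~(~(φ -> θ) -> (~(φ & (φ -> χ)) (+) (φ & θ))) = 1 − 1.000 = 0.000
χ -> ~(~(φ -> θ) -> (~(φ & (φ -> χ)) (+) (φ & θ))) = min(1, 1 − 0.861 + 0.000) = min(1, 0.139) = 0.139

0.139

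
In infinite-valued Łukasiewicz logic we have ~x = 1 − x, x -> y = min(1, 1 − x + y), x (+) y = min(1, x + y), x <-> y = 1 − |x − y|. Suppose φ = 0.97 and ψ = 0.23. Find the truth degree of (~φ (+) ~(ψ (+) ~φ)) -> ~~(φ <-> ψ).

~φ = 1 − 0.97 = 0.03
ψ (+) ~φ = min(1, 0.23 + 0.03) = min(1, 0.26) = 0.26
~(ψ (+) ~φ) = 1 − 0.26 = 0.74
~φ (+) ~(ψ (+) ~φ) = min(1, 0.03 + 0.74) = min(1, 0.77) = 0.77
φ <-> ψ = 1 − |0.97 − 0.23| = 1 − 0.74 = 0.26
~(φ <-> ψ) = 1 − 0.26 = 0.74
~~(φ <-> ψ) = 1 − 0.74 = 0.26
(~φ (+) ~(ψ (+) ~φ)) -> ~~(φ <-> ψ) = min(1, 1 − 0.77 + 0.26) = min(1, 0.49) = 0.49

0.49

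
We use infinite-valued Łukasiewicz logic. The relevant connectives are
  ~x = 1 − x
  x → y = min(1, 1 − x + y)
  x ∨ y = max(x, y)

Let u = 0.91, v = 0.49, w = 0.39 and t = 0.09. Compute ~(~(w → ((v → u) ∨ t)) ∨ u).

v → u = min(1, 1 − 0.49 + 0.91) = min(1, 1.42) = 1.00
(v → u) ∨ t = max(1.00, 0.09) = 1.00
w → ((v → u) ∨ t) = min(1, 1 − 0.39 + 1.00) = min(1, 1.61) = 1.00
~(w → ((v → u) ∨ t)) = 1 − 1.00 = 0.00
~(w → ((v → u) ∨ t)) ∨ u = max(0.00, 0.91) = 0.91
~(~(w → ((v → u) ∨ t)) ∨ u) = 1 − 0.91 = 0.09

0.09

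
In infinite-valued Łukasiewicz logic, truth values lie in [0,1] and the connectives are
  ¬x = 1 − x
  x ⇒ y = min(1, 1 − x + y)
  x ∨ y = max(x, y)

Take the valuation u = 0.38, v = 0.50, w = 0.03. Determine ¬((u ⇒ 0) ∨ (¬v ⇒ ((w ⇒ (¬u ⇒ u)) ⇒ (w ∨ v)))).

u ⇒ 0 = min(1, 1 − 0.38 + 0.00) = min(1, 0.62) = 0.62
¬v = 1 − 0.50 = 0.50
¬u = 1 − 0.38 = 0.62
¬u ⇒ u = min(1, 1 − 0.62 + 0.38) = min(1, 0.76) = 0.76
w ⇒ (¬u ⇒ u) = min(1, 1 − 0.03 + 0.76) = min(1, 1.73) = 1.00
w ∨ v = max(0.03, 0.50) = 0.50
(w ⇒ (¬u ⇒ u)) ⇒ (w ∨ v) = min(1, 1 − 1.00 + 0.50) = min(1, 0.50) = 0.50
¬v ⇒ ((w ⇒ (¬u ⇒ u)) ⇒ (w ∨ v)) = min(1, 1 − 0.50 + 0.50) = min(1, 1.00) = 1.00
(u ⇒ 0) ∨ (¬v ⇒ ((w ⇒ (¬u ⇒ u)) ⇒ (w ∨ v))) = max(0.62, 1.00) = 1.00
¬((u ⇒ 0) ∨ (¬v ⇒ ((w ⇒ (¬u ⇒ u)) ⇒ (w ∨ v)))) = 1 − 1.00 = 0.00

0.00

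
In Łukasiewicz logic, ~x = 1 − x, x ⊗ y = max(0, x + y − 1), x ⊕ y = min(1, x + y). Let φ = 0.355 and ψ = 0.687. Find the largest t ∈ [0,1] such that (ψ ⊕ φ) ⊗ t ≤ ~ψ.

ψ ⊕ φ = min(1, 0.687 + 0.355) = min(1, 1.042) = 1.000
So the left factor is ψ ⊕ φ = 1.000.
~ψ = 1 − 0.687 = 0.313
So the right-hand bound is ~ψ = 0.313.
The residuum of the Łukasiewicz t-norm gives the supremum: min(1, 1 − 1.000 + 0.313).
1 − 1.000 + 0.313 = 0.313, so t = min(1, 0.313) = 0.313.
Check: 1.000 ⊗ 0.313 = max(0, 0.313) = 0.313 ≤ 0.313.

0.313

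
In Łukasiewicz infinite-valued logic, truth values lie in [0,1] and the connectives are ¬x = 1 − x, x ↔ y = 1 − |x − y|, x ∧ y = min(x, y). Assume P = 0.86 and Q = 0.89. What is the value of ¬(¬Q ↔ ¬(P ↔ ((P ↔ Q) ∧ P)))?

¬Q = 1 − 0.89 = 0.11
P ↔ Q = 1 − |0.86 − 0.89| = 1 − 0.03 = 0.97
(P ↔ Q) ∧ P = min(0.97, 0.86) = 0.86
P ↔ ((P ↔ Q) ∧ P) = 1 − |0.86 − 0.86| = 1 − 0.00 = 1.00
¬(P ↔ ((P ↔ Q) ∧ P)) = 1 − 1.00 = 0.00
¬Q ↔ ¬(P ↔ ((P ↔ Q) ∧ P)) = 1 − |0.11 − 0.00| = 1 − 0.11 = 0.89
¬(¬Q ↔ ¬(P ↔ ((P ↔ Q) ∧ P))) = 1 − 0.89 = 0.11

0.11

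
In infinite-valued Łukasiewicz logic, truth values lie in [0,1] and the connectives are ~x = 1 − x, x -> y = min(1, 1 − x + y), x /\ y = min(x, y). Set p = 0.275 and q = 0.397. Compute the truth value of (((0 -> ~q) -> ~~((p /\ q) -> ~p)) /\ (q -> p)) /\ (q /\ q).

~q = 1 − 0.397 = 0.603
0 -> ~q = min(1, 1 − 0.000 + 0.603) = min(1, 1.603) = 1.000
p /\ q = min(0.275, 0.397) = 0.275
~p = 1 − 0.275 = 0.725
(p /\ q) -> ~p = min(1, 1 − 0.275 + 0.725) = min(1, 1.450) = 1.000
~((p /\ q) -> ~p) = 1 − 1.000 = 0.000
~~((p /\ q) -> ~p) = 1 − 0.000 = 1.000
(0 -> ~q) -> ~~((p /\ q) -> ~p) = min(1, 1 − 1.000 + 1.000) = min(1, 1.000) = 1.000
q -> p = min(1, 1 − 0.397 + 0.275) = min(1, 0.878) = 0.878
((0 -> ~q) -> ~~((p /\ q) -> ~p)) /\ (q -> p) = min(1.000, 0.878) = 0.878
q /\ q = min(0.397, 0.397) = 0.397
(((0 -> ~q) -> ~~((p /\ q) -> ~p)) /\ (q -> p)) /\ (q /\ q) = min(0.878, 0.397) = 0.397

0.397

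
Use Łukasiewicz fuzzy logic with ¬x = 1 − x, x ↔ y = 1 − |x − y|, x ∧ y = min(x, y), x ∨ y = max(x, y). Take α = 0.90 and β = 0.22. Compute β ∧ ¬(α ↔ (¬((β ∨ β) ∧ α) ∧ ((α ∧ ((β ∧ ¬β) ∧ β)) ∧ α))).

0.22

β ∨ β = max(0.22, 0.22) = 0.22
(β ∨ β) ∧ α = min(0.22, 0.90) = 0.22
¬((β ∨ β) ∧ α) = 1 − 0.22 = 0.78
¬β = 1 − 0.22 = 0.78
β ∧ ¬β = min(0.22, 0.78) = 0.22
(β ∧ ¬β) ∧ β = min(0.22, 0.22) = 0.22
α ∧ ((β ∧ ¬β) ∧ β) = min(0.90, 0.22) = 0.22
(α ∧ ((β ∧ ¬β) ∧ β)) ∧ α = min(0.22, 0.90) = 0.22
¬((β ∨ β) ∧ α) ∧ ((α ∧ ((β ∧ ¬β) ∧ β)) ∧ α) = min(0.78, 0.22) = 0.22
α ↔ (¬((β ∨ β) ∧ α) ∧ ((α ∧ ((β ∧ ¬β) ∧ β)) ∧ α)) = 1 − |0.90 − 0.22| = 1 − 0.68 = 0.32
¬(α ↔ (¬((β ∨ β) ∧ α) ∧ ((α ∧ ((β ∧ ¬β) ∧ β)) ∧ α))) = 1 − 0.32 = 0.68
β ∧ ¬(α ↔ (¬((β ∨ β) ∧ α) ∧ ((α ∧ ((β ∧ ¬β) ∧ β)) ∧ α))) = min(0.22, 0.68) = 0.22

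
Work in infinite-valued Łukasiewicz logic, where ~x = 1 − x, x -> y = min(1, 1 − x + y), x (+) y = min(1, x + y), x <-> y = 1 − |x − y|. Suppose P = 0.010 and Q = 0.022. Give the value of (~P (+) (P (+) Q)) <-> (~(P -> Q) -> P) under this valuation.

1.000

~P = 1 − 0.010 = 0.990
P (+) Q = min(1, 0.010 + 0.022) = min(1, 0.032) = 0.032
~P (+) (P (+) Q) = min(1, 0.990 + 0.032) = min(1, 1.022) = 1.000
P -> Q = min(1, 1 − 0.010 + 0.022) = min(1, 1.012) = 1.000
~(P -> Q) = 1 − 1.000 = 0.000
~(P -> Q) -> P = min(1, 1 − 0.000 + 0.010) = min(1, 1.010) = 1.000
(~P (+) (P (+) Q)) <-> (~(P -> Q) -> P) = 1 − |1.000 − 1.000| = 1 − 0.000 = 1.000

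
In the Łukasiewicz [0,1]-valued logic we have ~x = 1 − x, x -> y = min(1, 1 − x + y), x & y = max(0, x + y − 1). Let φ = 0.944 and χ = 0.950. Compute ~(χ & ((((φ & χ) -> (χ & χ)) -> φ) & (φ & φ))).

φ & χ = max(0, 0.944 + 0.950 − 1) = max(0, 0.894) = 0.894
χ & χ = max(0, 0.950 + 0.950 − 1) = max(0, 0.900) = 0.900
(φ & χ) -> (χ & χ) = min(1, 1 − 0.894 + 0.900) = min(1, 1.006) = 1.000
((φ & χ) -> (χ & χ)) -> φ = min(1, 1 − 1.000 + 0.944) = min(1, 0.944) = 0.944
φ & φ = max(0, 0.944 + 0.944 − 1) = max(0, 0.888) = 0.888
(((φ & χ) -> (χ & χ)) -> φ) & (φ & φ) = max(0, 0.944 + 0.888 − 1) = max(0, 0.832) = 0.832
χ & ((((φ & χ) -> (χ & χ)) -> φ) & (φ & φ)) = max(0, 0.950 + 0.832 − 1) = max(0, 0.782) = 0.782
~(χ & ((((φ & χ) -> (χ & χ)) -> φ) & (φ & φ))) = 1 − 0.782 = 0.218

0.218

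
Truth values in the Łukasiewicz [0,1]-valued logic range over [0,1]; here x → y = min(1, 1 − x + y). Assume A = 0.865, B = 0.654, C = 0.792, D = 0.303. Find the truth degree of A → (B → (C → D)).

C → D = min(1, 1 − 0.792 + 0.303) = min(1, 0.511) = 0.511
B → (C → D) = min(1, 1 − 0.654 + 0.511) = min(1, 0.857) = 0.857
A → (B → (C → D)) = min(1, 1 − 0.865 + 0.857) = min(1, 0.992) = 0.992

0.992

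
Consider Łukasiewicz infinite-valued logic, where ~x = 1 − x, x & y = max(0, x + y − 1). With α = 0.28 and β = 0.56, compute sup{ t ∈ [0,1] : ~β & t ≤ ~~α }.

~β = 1 − 0.56 = 0.44
So the left factor is ~β = 0.44.
~α = 1 − 0.28 = 0.72
~~α = 1 − 0.72 = 0.28
So the right-hand bound is ~~α = 0.28.
The residuum of the Łukasiewicz t-norm gives the supremum: min(1, 1 − 0.44 + 0.28).
1 − 0.44 + 0.28 = 0.84, so t = min(1, 0.84) = 0.84.
Check: 0.44 & 0.84 = max(0, 0.28) = 0.28 ≤ 0.28.

0.84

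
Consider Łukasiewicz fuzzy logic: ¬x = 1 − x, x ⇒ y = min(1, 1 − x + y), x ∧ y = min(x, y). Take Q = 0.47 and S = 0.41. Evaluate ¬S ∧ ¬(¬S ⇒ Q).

0.12

¬S = 1 − 0.41 = 0.59
¬S ⇒ Q = min(1, 1 − 0.59 + 0.47) = min(1, 0.88) = 0.88
¬(¬S ⇒ Q) = 1 − 0.88 = 0.12
¬S ∧ ¬(¬S ⇒ Q) = min(0.59, 0.12) = 0.12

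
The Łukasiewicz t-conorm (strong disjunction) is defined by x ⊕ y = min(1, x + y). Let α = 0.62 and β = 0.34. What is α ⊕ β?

α ⊕ β = min(1, 0.62 + 0.34) = min(1, 0.96) = 0.96
For comparison, the Gödel t-conorm max(x, y) would give 0.62.

0.96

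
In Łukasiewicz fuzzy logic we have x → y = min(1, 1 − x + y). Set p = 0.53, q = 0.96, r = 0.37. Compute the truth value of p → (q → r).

q → r = min(1, 1 − 0.96 + 0.37) = min(1, 0.41) = 0.41
p → (q → r) = min(1, 1 − 0.53 + 0.41) = min(1, 0.88) = 0.88

0.88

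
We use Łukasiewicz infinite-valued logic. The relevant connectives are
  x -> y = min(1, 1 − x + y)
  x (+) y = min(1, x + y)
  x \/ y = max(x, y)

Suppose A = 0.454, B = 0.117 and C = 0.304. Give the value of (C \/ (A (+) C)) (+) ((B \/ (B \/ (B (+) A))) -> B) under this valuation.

1.000

A (+) C = min(1, 0.454 + 0.304) = min(1, 0.758) = 0.758
C \/ (A (+) C) = max(0.304, 0.758) = 0.758
B (+) A = min(1, 0.117 + 0.454) = min(1, 0.571) = 0.571
B \/ (B (+) A) = max(0.117, 0.571) = 0.571
B \/ (B \/ (B (+) A)) = max(0.117, 0.571) = 0.571
(B \/ (B \/ (B (+) A))) -> B = min(1, 1 − 0.571 + 0.117) = min(1, 0.546) = 0.546
(C \/ (A (+) C)) (+) ((B \/ (B \/ (B (+) A))) -> B) = min(1, 0.758 + 0.546) = min(1, 1.304) = 1.000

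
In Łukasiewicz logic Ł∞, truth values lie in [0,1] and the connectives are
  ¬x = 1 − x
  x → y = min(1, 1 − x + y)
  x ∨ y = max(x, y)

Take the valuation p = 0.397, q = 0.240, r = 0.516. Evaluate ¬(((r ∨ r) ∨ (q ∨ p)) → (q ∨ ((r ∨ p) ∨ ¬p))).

0.000

r ∨ r = max(0.516, 0.516) = 0.516
q ∨ p = max(0.240, 0.397) = 0.397
(r ∨ r) ∨ (q ∨ p) = max(0.516, 0.397) = 0.516
r ∨ p = max(0.516, 0.397) = 0.516
¬p = 1 − 0.397 = 0.603
(r ∨ p) ∨ ¬p = max(0.516, 0.603) = 0.603
q ∨ ((r ∨ p) ∨ ¬p) = max(0.240, 0.603) = 0.603
((r ∨ r) ∨ (q ∨ p)) → (q ∨ ((r ∨ p) ∨ ¬p)) = min(1, 1 − 0.516 + 0.603) = min(1, 1.087) = 1.000
¬(((r ∨ r) ∨ (q ∨ p)) → (q ∨ ((r ∨ p) ∨ ¬p))) = 1 − 1.000 = 0.000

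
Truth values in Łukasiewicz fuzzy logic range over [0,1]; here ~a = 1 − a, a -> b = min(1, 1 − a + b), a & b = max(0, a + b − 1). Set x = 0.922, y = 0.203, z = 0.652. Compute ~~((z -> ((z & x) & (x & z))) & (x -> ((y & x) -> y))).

z & x = max(0, 0.652 + 0.922 − 1) = max(0, 0.574) = 0.574
x & z = max(0, 0.922 + 0.652 − 1) = max(0, 0.574) = 0.574
(z & x) & (x & z) = max(0, 0.574 + 0.574 − 1) = max(0, 0.148) = 0.148
z -> ((z & x) & (x & z)) = min(1, 1 − 0.652 + 0.148) = min(1, 0.496) = 0.496
y & x = max(0, 0.203 + 0.922 − 1) = max(0, 0.125) = 0.125
(y & x) -> y = min(1, 1 − 0.125 + 0.203) = min(1, 1.078) = 1.000
x -> ((y & x) -> y) = min(1, 1 − 0.922 + 1.000) = min(1, 1.078) = 1.000
(z -> ((z & x) & (x & z))) & (x -> ((y & x) -> y)) = max(0, 0.496 + 1.000 − 1) = max(0, 0.496) = 0.496
~((z -> ((z & x) & (x & z))) & (x -> ((y & x) -> y))) = 1 − 0.496 = 0.504
~~((z -> ((z & x) & (x & z))) & (x -> ((y & x) -> y))) = 1 − 0.504 = 0.496

0.496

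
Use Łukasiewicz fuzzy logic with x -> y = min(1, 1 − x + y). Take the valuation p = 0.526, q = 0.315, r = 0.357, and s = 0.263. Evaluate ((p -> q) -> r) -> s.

0.695

p -> q = min(1, 1 − 0.526 + 0.315) = min(1, 0.789) = 0.789
(p -> q) -> r = min(1, 1 − 0.789 + 0.357) = min(1, 0.568) = 0.568
((p -> q) -> r) -> s = min(1, 1 − 0.568 + 0.263) = min(1, 0.695) = 0.695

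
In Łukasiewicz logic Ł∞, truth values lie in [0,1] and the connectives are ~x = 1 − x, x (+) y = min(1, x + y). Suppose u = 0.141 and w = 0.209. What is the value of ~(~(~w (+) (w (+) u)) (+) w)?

0.791

~w = 1 − 0.209 = 0.791
w (+) u = min(1, 0.209 + 0.141) = min(1, 0.350) = 0.350
~w (+) (w (+) u) = min(1, 0.791 + 0.350) = min(1, 1.141) = 1.000
~(~w (+) (w (+) u)) = 1 − 1.000 = 0.000
~(~w (+) (w (+) u)) (+) w = min(1, 0.000 + 0.209) = min(1, 0.209) = 0.209
~(~(~w (+) (w (+) u)) (+) w) = 1 − 0.209 = 0.791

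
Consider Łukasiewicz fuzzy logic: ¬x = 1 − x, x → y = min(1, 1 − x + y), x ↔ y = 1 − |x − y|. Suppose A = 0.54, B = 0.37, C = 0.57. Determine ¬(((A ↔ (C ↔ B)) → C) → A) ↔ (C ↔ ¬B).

0.35

C ↔ B = 1 − |0.57 − 0.37| = 1 − 0.20 = 0.80
A ↔ (C ↔ B) = 1 − |0.54 − 0.80| = 1 − 0.26 = 0.74
(A ↔ (C ↔ B)) → C = min(1, 1 − 0.74 + 0.57) = min(1, 0.83) = 0.83
((A ↔ (C ↔ B)) → C) → A = min(1, 1 − 0.83 + 0.54) = min(1, 0.71) = 0.71
¬(((A ↔ (C ↔ B)) → C) → A) = 1 − 0.71 = 0.29
¬B = 1 − 0.37 = 0.63
C ↔ ¬B = 1 − |0.57 − 0.63| = 1 − 0.06 = 0.94
¬(((A ↔ (C ↔ B)) → C) → A) ↔ (C ↔ ¬B) = 1 − |0.29 − 0.94| = 1 − 0.65 = 0.35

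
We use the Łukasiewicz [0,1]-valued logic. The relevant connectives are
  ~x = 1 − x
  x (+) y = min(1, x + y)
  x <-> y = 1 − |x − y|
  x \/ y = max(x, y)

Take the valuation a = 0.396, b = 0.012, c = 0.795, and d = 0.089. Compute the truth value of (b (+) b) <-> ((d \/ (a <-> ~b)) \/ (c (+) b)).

0.217

b (+) b = min(1, 0.012 + 0.012) = min(1, 0.024) = 0.024
~b = 1 − 0.012 = 0.988
a <-> ~b = 1 − |0.396 − 0.988| = 1 − 0.592 = 0.408
d \/ (a <-> ~b) = max(0.089, 0.408) = 0.408
c (+) b = min(1, 0.795 + 0.012) = min(1, 0.807) = 0.807
(d \/ (a <-> ~b)) \/ (c (+) b) = max(0.408, 0.807) = 0.807
(b (+) b) <-> ((d \/ (a <-> ~b)) \/ (c (+) b)) = 1 − |0.024 − 0.807| = 1 − 0.783 = 0.217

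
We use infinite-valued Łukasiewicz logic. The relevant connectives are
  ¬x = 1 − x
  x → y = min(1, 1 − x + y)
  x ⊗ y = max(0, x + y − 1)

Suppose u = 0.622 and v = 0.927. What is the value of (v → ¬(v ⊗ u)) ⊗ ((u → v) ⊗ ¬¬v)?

0.451

v ⊗ u = max(0, 0.927 + 0.622 − 1) = max(0, 0.549) = 0.549
¬(v ⊗ u) = 1 − 0.549 = 0.451
v → ¬(v ⊗ u) = min(1, 1 − 0.927 + 0.451) = min(1, 0.524) = 0.524
u → v = min(1, 1 − 0.622 + 0.927) = min(1, 1.305) = 1.000
¬v = 1 − 0.927 = 0.073
¬¬v = 1 − 0.073 = 0.927
(u → v) ⊗ ¬¬v = max(0, 1.000 + 0.927 − 1) = max(0, 0.927) = 0.927
(v → ¬(v ⊗ u)) ⊗ ((u → v) ⊗ ¬¬v) = max(0, 0.524 + 0.927 − 1) = max(0, 0.451) = 0.451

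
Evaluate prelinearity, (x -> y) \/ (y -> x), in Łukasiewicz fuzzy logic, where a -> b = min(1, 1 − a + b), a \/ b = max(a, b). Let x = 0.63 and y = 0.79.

x -> y = min(1, 1 − 0.63 + 0.79) = min(1, 1.16) = 1.00
y -> x = min(1, 1 − 0.79 + 0.63) = min(1, 0.84) = 0.84
(x -> y) \/ (y -> x) = max(1.00, 0.84) = 1.00
(As expected: a Ł∞-tautology — holds in every MV-chain.)

1.00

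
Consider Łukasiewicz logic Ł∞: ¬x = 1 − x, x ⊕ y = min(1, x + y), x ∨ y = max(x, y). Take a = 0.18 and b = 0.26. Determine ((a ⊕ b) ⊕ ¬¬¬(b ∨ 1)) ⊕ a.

0.62

a ⊕ b = min(1, 0.18 + 0.26) = min(1, 0.44) = 0.44
b ∨ 1 = max(0.26, 1.00) = 1.00
¬(b ∨ 1) = 1 − 1.00 = 0.00
¬¬(b ∨ 1) = 1 − 0.00 = 1.00
¬¬¬(b ∨ 1) = 1 − 1.00 = 0.00
(a ⊕ b) ⊕ ¬¬¬(b ∨ 1) = min(1, 0.44 + 0.00) = min(1, 0.44) = 0.44
((a ⊕ b) ⊕ ¬¬¬(b ∨ 1)) ⊕ a = min(1, 0.44 + 0.18) = min(1, 0.62) = 0.62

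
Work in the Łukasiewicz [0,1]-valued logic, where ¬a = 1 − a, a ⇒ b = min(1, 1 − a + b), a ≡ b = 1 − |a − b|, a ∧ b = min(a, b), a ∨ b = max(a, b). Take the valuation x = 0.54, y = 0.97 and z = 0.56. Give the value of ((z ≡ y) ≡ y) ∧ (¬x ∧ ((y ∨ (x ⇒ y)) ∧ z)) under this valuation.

z ≡ y = 1 − |0.56 − 0.97| = 1 − 0.41 = 0.59
(z ≡ y) ≡ y = 1 − |0.59 − 0.97| = 1 − 0.38 = 0.62
¬x = 1 − 0.54 = 0.46
x ⇒ y = min(1, 1 − 0.54 + 0.97) = min(1, 1.43) = 1.00
y ∨ (x ⇒ y) = max(0.97, 1.00) = 1.00
(y ∨ (x ⇒ y)) ∧ z = min(1.00, 0.56) = 0.56
¬x ∧ ((y ∨ (x ⇒ y)) ∧ z) = min(0.46, 0.56) = 0.46
((z ≡ y) ≡ y) ∧ (¬x ∧ ((y ∨ (x ⇒ y)) ∧ z)) = min(0.62, 0.46) = 0.46

0.46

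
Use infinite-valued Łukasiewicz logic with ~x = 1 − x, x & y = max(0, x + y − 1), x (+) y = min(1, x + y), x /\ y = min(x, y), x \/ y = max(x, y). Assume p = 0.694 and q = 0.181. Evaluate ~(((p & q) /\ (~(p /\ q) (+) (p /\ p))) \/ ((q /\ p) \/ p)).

p & q = max(0, 0.694 + 0.181 − 1) = max(0, -0.125) = 0.000
p /\ q = min(0.694, 0.181) = 0.181
~(p /\ q) = 1 − 0.181 = 0.819
p /\ p = min(0.694, 0.694) = 0.694
~(p /\ q) (+) (p /\ p) = min(1, 0.819 + 0.694) = min(1, 1.513) = 1.000
(p & q) /\ (~(p /\ q) (+) (p /\ p)) = min(0.000, 1.000) = 0.000
q /\ p = min(0.181, 0.694) = 0.181
(q /\ p) \/ p = max(0.181, 0.694) = 0.694
((p & q) /\ (~(p /\ q) (+) (p /\ p))) \/ ((q /\ p) \/ p) = max(0.000, 0.694) = 0.694
~(((p & q) /\ (~(p /\ q) (+) (p /\ p))) \/ ((q /\ p) \/ p)) = 1 − 0.694 = 0.306

0.306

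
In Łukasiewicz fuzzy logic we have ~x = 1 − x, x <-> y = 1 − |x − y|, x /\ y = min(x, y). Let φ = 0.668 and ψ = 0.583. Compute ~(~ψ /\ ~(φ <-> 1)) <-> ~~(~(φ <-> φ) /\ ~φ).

0.332

~ψ = 1 − 0.583 = 0.417
φ <-> 1 = 1 − |0.668 − 1.000| = 1 − 0.332 = 0.668
~(φ <-> 1) = 1 − 0.668 = 0.332
~ψ /\ ~(φ <-> 1) = min(0.417, 0.332) = 0.332
~(~ψ /\ ~(φ <-> 1)) = 1 − 0.332 = 0.668
φ <-> φ = 1 − |0.668 − 0.668| = 1 − 0.000 = 1.000
~(φ <-> φ) = 1 − 1.000 = 0.000
~φ = 1 − 0.668 = 0.332
~(φ <-> φ) /\ ~φ = min(0.000, 0.332) = 0.000
~(~(φ <-> φ) /\ ~φ) = 1 − 0.000 = 1.000
~~(~(φ <-> φ) /\ ~φ) = 1 − 1.000 = 0.000
~(~ψ /\ ~(φ <-> 1)) <-> ~~(~(φ <-> φ) /\ ~φ) = 1 − |0.668 − 0.000| = 1 − 0.668 = 0.332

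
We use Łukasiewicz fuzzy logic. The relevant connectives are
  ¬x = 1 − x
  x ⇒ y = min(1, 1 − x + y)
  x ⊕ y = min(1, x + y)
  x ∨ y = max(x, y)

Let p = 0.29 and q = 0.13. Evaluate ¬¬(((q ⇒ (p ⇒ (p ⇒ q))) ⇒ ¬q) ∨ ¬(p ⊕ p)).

p ⇒ q = min(1, 1 − 0.29 + 0.13) = min(1, 0.84) = 0.84
p ⇒ (p ⇒ q) = min(1, 1 − 0.29 + 0.84) = min(1, 1.55) = 1.00
q ⇒ (p ⇒ (p ⇒ q)) = min(1, 1 − 0.13 + 1.00) = min(1, 1.87) = 1.00
¬q = 1 − 0.13 = 0.87
(q ⇒ (p ⇒ (p ⇒ q))) ⇒ ¬q = min(1, 1 − 1.00 + 0.87) = min(1, 0.87) = 0.87
p ⊕ p = min(1, 0.29 + 0.29) = min(1, 0.58) = 0.58
¬(p ⊕ p) = 1 − 0.58 = 0.42
((q ⇒ (p ⇒ (p ⇒ q))) ⇒ ¬q) ∨ ¬(p ⊕ p) = max(0.87, 0.42) = 0.87
¬(((q ⇒ (p ⇒ (p ⇒ q))) ⇒ ¬q) ∨ ¬(p ⊕ p)) = 1 − 0.87 = 0.13
¬¬(((q ⇒ (p ⇒ (p ⇒ q))) ⇒ ¬q) ∨ ¬(p ⊕ p)) = 1 − 0.13 = 0.87

0.87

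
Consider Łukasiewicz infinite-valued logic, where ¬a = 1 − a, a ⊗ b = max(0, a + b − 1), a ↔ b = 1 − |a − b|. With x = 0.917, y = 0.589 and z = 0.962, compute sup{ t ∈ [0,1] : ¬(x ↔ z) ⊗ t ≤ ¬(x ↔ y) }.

x ↔ z = 1 − |0.917 − 0.962| = 1 − 0.045 = 0.955
¬(x ↔ z) = 1 − 0.955 = 0.045
So the left factor is ¬(x ↔ z) = 0.045.
x ↔ y = 1 − |0.917 − 0.589| = 1 − 0.328 = 0.672
¬(x ↔ y) = 1 − 0.672 = 0.328
So the right-hand bound is ¬(x ↔ y) = 0.328.
The residuum of the Łukasiewicz t-norm gives the supremum: min(1, 1 − 0.045 + 0.328).
1 − 0.045 + 0.328 = 1.283, so t = min(1, 1.283) = 1.000.
Check: 0.045 ⊗ 1.000 = max(0, 0.045) = 0.045 ≤ 0.328.

1.000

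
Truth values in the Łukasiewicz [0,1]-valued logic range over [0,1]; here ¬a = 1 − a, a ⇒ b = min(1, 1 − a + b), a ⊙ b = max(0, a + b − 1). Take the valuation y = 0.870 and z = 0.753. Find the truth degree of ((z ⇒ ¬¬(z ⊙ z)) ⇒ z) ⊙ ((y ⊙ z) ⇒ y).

z ⊙ z = max(0, 0.753 + 0.753 − 1) = max(0, 0.506) = 0.506
¬(z ⊙ z) = 1 − 0.506 = 0.494
¬¬(z ⊙ z) = 1 − 0.494 = 0.506
z ⇒ ¬¬(z ⊙ z) = min(1, 1 − 0.753 + 0.506) = min(1, 0.753) = 0.753
(z ⇒ ¬¬(z ⊙ z)) ⇒ z = min(1, 1 − 0.753 + 0.753) = min(1, 1.000) = 1.000
y ⊙ z = max(0, 0.870 + 0.753 − 1) = max(0, 0.623) = 0.623
(y ⊙ z) ⇒ y = min(1, 1 − 0.623 + 0.870) = min(1, 1.247) = 1.000
((z ⇒ ¬¬(z ⊙ z)) ⇒ z) ⊙ ((y ⊙ z) ⇒ y) = max(0, 1.000 + 1.000 − 1) = max(0, 1.000) = 1.000

1.000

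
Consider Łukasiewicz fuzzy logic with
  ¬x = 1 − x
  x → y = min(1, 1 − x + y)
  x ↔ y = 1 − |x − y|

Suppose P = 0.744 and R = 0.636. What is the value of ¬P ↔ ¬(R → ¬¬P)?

¬P = 1 − 0.744 = 0.256
¬¬P = 1 − 0.256 = 0.744
R → ¬¬P = min(1, 1 − 0.636 + 0.744) = min(1, 1.108) = 1.000
¬(R → ¬¬P) = 1 − 1.000 = 0.000
¬P ↔ ¬(R → ¬¬P) = 1 − |0.256 − 0.000| = 1 − 0.256 = 0.744

0.744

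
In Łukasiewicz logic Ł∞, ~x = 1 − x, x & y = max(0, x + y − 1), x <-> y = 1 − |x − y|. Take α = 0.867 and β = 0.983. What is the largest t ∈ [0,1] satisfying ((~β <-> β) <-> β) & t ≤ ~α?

1.000

~β = 1 − 0.983 = 0.017
~β <-> β = 1 − |0.017 − 0.983| = 1 − 0.966 = 0.034
(~β <-> β) <-> β = 1 − |0.034 − 0.983| = 1 − 0.949 = 0.051
So the left factor is (~β <-> β) <-> β = 0.051.
~α = 1 − 0.867 = 0.133
So the right-hand bound is ~α = 0.133.
The residuum of the Łukasiewicz t-norm gives the supremum: min(1, 1 − 0.051 + 0.133).
1 − 0.051 + 0.133 = 1.082, so t = min(1, 1.082) = 1.000.
Check: 0.051 & 1.000 = max(0, 0.051) = 0.051 ≤ 0.133.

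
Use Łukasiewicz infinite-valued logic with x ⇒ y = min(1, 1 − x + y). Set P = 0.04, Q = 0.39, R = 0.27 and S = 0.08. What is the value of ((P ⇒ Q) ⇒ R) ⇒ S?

0.81

P ⇒ Q = min(1, 1 − 0.04 + 0.39) = min(1, 1.35) = 1.00
(P ⇒ Q) ⇒ R = min(1, 1 − 1.00 + 0.27) = min(1, 0.27) = 0.27
((P ⇒ Q) ⇒ R) ⇒ S = min(1, 1 − 0.27 + 0.08) = min(1, 0.81) = 0.81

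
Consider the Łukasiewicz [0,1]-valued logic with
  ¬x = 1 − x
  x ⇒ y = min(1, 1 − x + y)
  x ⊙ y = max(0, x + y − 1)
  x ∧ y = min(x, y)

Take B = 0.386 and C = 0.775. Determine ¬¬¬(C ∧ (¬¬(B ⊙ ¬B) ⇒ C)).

¬B = 1 − 0.386 = 0.614
B ⊙ ¬B = max(0, 0.386 + 0.614 − 1) = max(0, 0.000) = 0.000
¬(B ⊙ ¬B) = 1 − 0.000 = 1.000
¬¬(B ⊙ ¬B) = 1 − 1.000 = 0.000
¬¬(B ⊙ ¬B) ⇒ C = min(1, 1 − 0.000 + 0.775) = min(1, 1.775) = 1.000
C ∧ (¬¬(B ⊙ ¬B) ⇒ C) = min(0.775, 1.000) = 0.775
¬(C ∧ (¬¬(B ⊙ ¬B) ⇒ C)) = 1 − 0.775 = 0.225
¬¬(C ∧ (¬¬(B ⊙ ¬B) ⇒ C)) = 1 − 0.225 = 0.775
¬¬¬(C ∧ (¬¬(B ⊙ ¬B) ⇒ C)) = 1 − 0.775 = 0.225

0.225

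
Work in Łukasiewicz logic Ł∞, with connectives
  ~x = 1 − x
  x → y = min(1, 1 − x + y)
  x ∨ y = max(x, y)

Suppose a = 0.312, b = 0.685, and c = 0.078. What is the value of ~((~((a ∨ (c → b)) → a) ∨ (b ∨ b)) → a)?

0.376

c → b = min(1, 1 − 0.078 + 0.685) = min(1, 1.607) = 1.000
a ∨ (c → b) = max(0.312, 1.000) = 1.000
(a ∨ (c → b)) → a = min(1, 1 − 1.000 + 0.312) = min(1, 0.312) = 0.312
~((a ∨ (c → b)) → a) = 1 − 0.312 = 0.688
b ∨ b = max(0.685, 0.685) = 0.685
~((a ∨ (c → b)) → a) ∨ (b ∨ b) = max(0.688, 0.685) = 0.688
(~((a ∨ (c → b)) → a) ∨ (b ∨ b)) → a = min(1, 1 − 0.688 + 0.312) = min(1, 0.624) = 0.624
~((~((a ∨ (c → b)) → a) ∨ (b ∨ b)) → a) = 1 − 0.624 = 0.376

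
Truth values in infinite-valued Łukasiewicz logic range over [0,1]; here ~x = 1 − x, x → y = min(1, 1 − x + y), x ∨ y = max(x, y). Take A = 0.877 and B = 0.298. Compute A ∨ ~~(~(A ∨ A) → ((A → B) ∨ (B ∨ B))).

A ∨ A = max(0.877, 0.877) = 0.877
~(A ∨ A) = 1 − 0.877 = 0.123
A → B = min(1, 1 − 0.877 + 0.298) = min(1, 0.421) = 0.421
B ∨ B = max(0.298, 0.298) = 0.298
(A → B) ∨ (B ∨ B) = max(0.421, 0.298) = 0.421
~(A ∨ A) → ((A → B) ∨ (B ∨ B)) = min(1, 1 − 0.123 + 0.421) = min(1, 1.298) = 1.000
~(~(A ∨ A) → ((A → B) ∨ (B ∨ B))) = 1 − 1.000 = 0.000
~~(~(A ∨ A) → ((A → B) ∨ (B ∨ B))) = 1 − 0.000 = 1.000
A ∨ ~~(~(A ∨ A) → ((A → B) ∨ (B ∨ B))) = max(0.877, 1.000) = 1.000

1.000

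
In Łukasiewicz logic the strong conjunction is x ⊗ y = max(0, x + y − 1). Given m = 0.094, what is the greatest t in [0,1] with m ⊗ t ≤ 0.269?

1.000

The residuum of the Łukasiewicz t-norm gives the supremum: min(1, 1 − 0.094 + 0.269).
1 − 0.094 + 0.269 = 1.175, so t = min(1, 1.175) = 1.000.
Check: 0.094 ⊗ 1.000 = max(0, 0.094) = 0.094 ≤ 0.269.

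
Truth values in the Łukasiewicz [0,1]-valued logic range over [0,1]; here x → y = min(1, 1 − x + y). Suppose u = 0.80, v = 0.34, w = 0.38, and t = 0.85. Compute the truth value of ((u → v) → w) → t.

u → v = min(1, 1 − 0.80 + 0.34) = min(1, 0.54) = 0.54
(u → v) → w = min(1, 1 − 0.54 + 0.38) = min(1, 0.84) = 0.84
((u → v) → w) → t = min(1, 1 − 0.84 + 0.85) = min(1, 1.01) = 1.00

1.00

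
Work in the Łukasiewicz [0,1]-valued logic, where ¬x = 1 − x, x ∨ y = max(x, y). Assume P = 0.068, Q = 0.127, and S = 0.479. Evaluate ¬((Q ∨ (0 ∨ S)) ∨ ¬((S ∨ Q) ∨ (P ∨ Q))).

0.479

0 ∨ S = max(0.000, 0.479) = 0.479
Q ∨ (0 ∨ S) = max(0.127, 0.479) = 0.479
S ∨ Q = max(0.479, 0.127) = 0.479
P ∨ Q = max(0.068, 0.127) = 0.127
(S ∨ Q) ∨ (P ∨ Q) = max(0.479, 0.127) = 0.479
¬((S ∨ Q) ∨ (P ∨ Q)) = 1 − 0.479 = 0.521
(Q ∨ (0 ∨ S)) ∨ ¬((S ∨ Q) ∨ (P ∨ Q)) = max(0.479, 0.521) = 0.521
¬((Q ∨ (0 ∨ S)) ∨ ¬((S ∨ Q) ∨ (P ∨ Q))) = 1 − 0.521 = 0.479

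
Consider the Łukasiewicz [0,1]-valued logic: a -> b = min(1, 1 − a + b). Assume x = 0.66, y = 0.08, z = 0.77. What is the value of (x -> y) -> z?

x -> y = min(1, 1 − 0.66 + 0.08) = min(1, 0.42) = 0.42
(x -> y) -> z = min(1, 1 − 0.42 + 0.77) = min(1, 1.35) = 1.00

1.00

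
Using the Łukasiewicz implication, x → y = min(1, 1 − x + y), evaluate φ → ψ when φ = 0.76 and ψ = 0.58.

φ → ψ = min(1, 1 − 0.76 + 0.58) = min(1, 0.82) = 0.82
For comparison, the Gödel implication (1 if x ≤ y else y) would give 0.58.

0.82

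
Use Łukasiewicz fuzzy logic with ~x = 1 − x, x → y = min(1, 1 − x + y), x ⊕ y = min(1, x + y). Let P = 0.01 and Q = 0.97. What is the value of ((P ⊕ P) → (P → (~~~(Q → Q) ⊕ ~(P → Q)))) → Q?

P ⊕ P = min(1, 0.01 + 0.01) = min(1, 0.02) = 0.02
Q → Q = min(1, 1 − 0.97 + 0.97) = min(1, 1.00) = 1.00
~(Q → Q) = 1 − 1.00 = 0.00
~~(Q → Q) = 1 − 0.00 = 1.00
~~~(Q → Q) = 1 − 1.00 = 0.00
P → Q = min(1, 1 − 0.01 + 0.97) = min(1, 1.96) = 1.00
~(P → Q) = 1 − 1.00 = 0.00
~~~(Q → Q) ⊕ ~(P → Q) = min(1, 0.00 + 0.00) = min(1, 0.00) = 0.00
P → (~~~(Q → Q) ⊕ ~(P → Q)) = min(1, 1 − 0.01 + 0.00) = min(1, 0.99) = 0.99
(P ⊕ P) → (P → (~~~(Q → Q) ⊕ ~(P → Q))) = min(1, 1 − 0.02 + 0.99) = min(1, 1.97) = 1.00
((P ⊕ P) → (P → (~~~(Q → Q) ⊕ ~(P → Q)))) → Q = min(1, 1 − 1.00 + 0.97) = min(1, 0.97) = 0.97

0.97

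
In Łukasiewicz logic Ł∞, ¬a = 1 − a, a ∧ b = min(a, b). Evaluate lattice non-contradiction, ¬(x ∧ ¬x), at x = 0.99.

0.99

¬x = 1 − 0.99 = 0.01
x ∧ ¬x = min(0.99, 0.01) = 0.01
¬(x ∧ ¬x) = 1 − 0.01 = 0.99
(The value 0.99 < 1 shows this instance is not satisfied; not a Ł∞-tautology — its value is 1 − min(a, 1−a).)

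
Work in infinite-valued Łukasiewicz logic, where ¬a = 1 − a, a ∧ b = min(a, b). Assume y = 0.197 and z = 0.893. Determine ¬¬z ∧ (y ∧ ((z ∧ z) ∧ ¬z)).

¬z = 1 − 0.893 = 0.107
¬¬z = 1 − 0.107 = 0.893
z ∧ z = min(0.893, 0.893) = 0.893
(z ∧ z) ∧ ¬z = min(0.893, 0.107) = 0.107
y ∧ ((z ∧ z) ∧ ¬z) = min(0.197, 0.107) = 0.107
¬¬z ∧ (y ∧ ((z ∧ z) ∧ ¬z)) = min(0.893, 0.107) = 0.107

0.107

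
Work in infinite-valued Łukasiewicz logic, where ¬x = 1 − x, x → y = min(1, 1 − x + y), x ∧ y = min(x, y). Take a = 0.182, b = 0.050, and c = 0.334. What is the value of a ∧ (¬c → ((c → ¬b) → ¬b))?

¬c = 1 − 0.334 = 0.666
¬b = 1 − 0.050 = 0.950
c → ¬b = min(1, 1 − 0.334 + 0.950) = min(1, 1.616) = 1.000
(c → ¬b) → ¬b = min(1, 1 − 1.000 + 0.950) = min(1, 0.950) = 0.950
¬c → ((c → ¬b) → ¬b) = min(1, 1 − 0.666 + 0.950) = min(1, 1.284) = 1.000
a ∧ (¬c → ((c → ¬b) → ¬b)) = min(0.182, 1.000) = 0.182

0.182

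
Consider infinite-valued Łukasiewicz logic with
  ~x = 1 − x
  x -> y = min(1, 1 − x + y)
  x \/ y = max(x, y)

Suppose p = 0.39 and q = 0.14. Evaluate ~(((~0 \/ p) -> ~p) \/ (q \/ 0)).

~0 = 1 − 0.00 = 1.00
~0 \/ p = max(1.00, 0.39) = 1.00
~p = 1 − 0.39 = 0.61
(~0 \/ p) -> ~p = min(1, 1 − 1.00 + 0.61) = min(1, 0.61) = 0.61
q \/ 0 = max(0.14, 0.00) = 0.14
((~0 \/ p) -> ~p) \/ (q \/ 0) = max(0.61, 0.14) = 0.61
~(((~0 \/ p) -> ~p) \/ (q \/ 0)) = 1 − 0.61 = 0.39

0.39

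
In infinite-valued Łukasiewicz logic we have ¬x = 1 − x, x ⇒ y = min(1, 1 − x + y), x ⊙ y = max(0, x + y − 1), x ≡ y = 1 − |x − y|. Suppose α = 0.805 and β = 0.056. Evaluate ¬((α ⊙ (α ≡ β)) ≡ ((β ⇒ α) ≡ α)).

α ≡ β = 1 − |0.805 − 0.056| = 1 − 0.749 = 0.251
α ⊙ (α ≡ β) = max(0, 0.805 + 0.251 − 1) = max(0, 0.056) = 0.056
β ⇒ α = min(1, 1 − 0.056 + 0.805) = min(1, 1.749) = 1.000
(β ⇒ α) ≡ α = 1 − |1.000 − 0.805| = 1 − 0.195 = 0.805
(α ⊙ (α ≡ β)) ≡ ((β ⇒ α) ≡ α) = 1 − |0.056 − 0.805| = 1 − 0.749 = 0.251
¬((α ⊙ (α ≡ β)) ≡ ((β ⇒ α) ≡ α)) = 1 − 0.251 = 0.749

0.749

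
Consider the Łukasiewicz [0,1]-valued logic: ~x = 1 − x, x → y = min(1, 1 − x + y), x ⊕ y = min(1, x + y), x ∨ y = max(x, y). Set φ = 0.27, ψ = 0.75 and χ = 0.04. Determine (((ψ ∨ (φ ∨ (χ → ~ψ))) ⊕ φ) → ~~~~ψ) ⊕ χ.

0.79

~ψ = 1 − 0.75 = 0.25
χ → ~ψ = min(1, 1 − 0.04 + 0.25) = min(1, 1.21) = 1.00
φ ∨ (χ → ~ψ) = max(0.27, 1.00) = 1.00
ψ ∨ (φ ∨ (χ → ~ψ)) = max(0.75, 1.00) = 1.00
(ψ ∨ (φ ∨ (χ → ~ψ))) ⊕ φ = min(1, 1.00 + 0.27) = min(1, 1.27) = 1.00
~~ψ = 1 − 0.25 = 0.75
~~~ψ = 1 − 0.75 = 0.25
~~~~ψ = 1 − 0.25 = 0.75
((ψ ∨ (φ ∨ (χ → ~ψ))) ⊕ φ) → ~~~~ψ = min(1, 1 − 1.00 + 0.75) = min(1, 0.75) = 0.75
(((ψ ∨ (φ ∨ (χ → ~ψ))) ⊕ φ) → ~~~~ψ) ⊕ χ = min(1, 0.75 + 0.04) = min(1, 0.79) = 0.79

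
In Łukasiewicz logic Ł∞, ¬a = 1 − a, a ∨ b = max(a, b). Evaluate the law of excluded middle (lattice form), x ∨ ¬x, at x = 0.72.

¬x = 1 − 0.72 = 0.28
x ∨ ¬x = max(0.72, 0.28) = 0.72
(The value 0.72 < 1 shows this instance is not satisfied; not a Ł∞-tautology — its value is max(a, 1−a).)

0.72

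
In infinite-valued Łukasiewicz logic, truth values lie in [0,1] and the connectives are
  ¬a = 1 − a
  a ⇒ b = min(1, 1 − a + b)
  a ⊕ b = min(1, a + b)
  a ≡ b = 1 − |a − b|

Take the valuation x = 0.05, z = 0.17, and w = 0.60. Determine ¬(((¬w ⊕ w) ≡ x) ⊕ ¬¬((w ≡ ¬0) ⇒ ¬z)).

¬w = 1 − 0.60 = 0.40
¬w ⊕ w = min(1, 0.40 + 0.60) = min(1, 1.00) = 1.00
(¬w ⊕ w) ≡ x = 1 − |1.00 − 0.05| = 1 − 0.95 = 0.05
¬0 = 1 − 0.00 = 1.00
w ≡ ¬0 = 1 − |0.60 − 1.00| = 1 − 0.40 = 0.60
¬z = 1 − 0.17 = 0.83
(w ≡ ¬0) ⇒ ¬z = min(1, 1 − 0.60 + 0.83) = min(1, 1.23) = 1.00
¬((w ≡ ¬0) ⇒ ¬z) = 1 − 1.00 = 0.00
¬¬((w ≡ ¬0) ⇒ ¬z) = 1 − 0.00 = 1.00
((¬w ⊕ w) ≡ x) ⊕ ¬¬((w ≡ ¬0) ⇒ ¬z) = min(1, 0.05 + 1.00) = min(1, 1.05) = 1.00
¬(((¬w ⊕ w) ≡ x) ⊕ ¬¬((w ≡ ¬0) ⇒ ¬z)) = 1 − 1.00 = 0.00

0.00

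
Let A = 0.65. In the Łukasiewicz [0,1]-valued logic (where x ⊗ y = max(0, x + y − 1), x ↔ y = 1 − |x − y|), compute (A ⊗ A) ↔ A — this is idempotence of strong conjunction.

0.65

A ⊗ A = max(0, 0.65 + 0.65 − 1) = max(0, 0.30) = 0.30
(A ⊗ A) ↔ A = 1 − |0.30 − 0.65| = 1 − 0.35 = 0.65
(The value 0.65 < 1 shows this instance is not satisfied; fails in Ł∞ since a ⊗ a = max(0, 2a−1) ≠ a in general.)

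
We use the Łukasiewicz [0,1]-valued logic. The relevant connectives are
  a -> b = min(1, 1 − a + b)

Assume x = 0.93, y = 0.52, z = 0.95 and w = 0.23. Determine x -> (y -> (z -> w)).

z -> w = min(1, 1 − 0.95 + 0.23) = min(1, 0.28) = 0.28
y -> (z -> w) = min(1, 1 − 0.52 + 0.28) = min(1, 0.76) = 0.76
x -> (y -> (z -> w)) = min(1, 1 − 0.93 + 0.76) = min(1, 0.83) = 0.83

0.83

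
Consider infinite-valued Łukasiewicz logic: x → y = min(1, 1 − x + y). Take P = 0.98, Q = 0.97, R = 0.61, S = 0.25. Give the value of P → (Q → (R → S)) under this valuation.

0.69

R → S = min(1, 1 − 0.61 + 0.25) = min(1, 0.64) = 0.64
Q → (R → S) = min(1, 1 − 0.97 + 0.64) = min(1, 0.67) = 0.67
P → (Q → (R → S)) = min(1, 1 − 0.98 + 0.67) = min(1, 0.69) = 0.69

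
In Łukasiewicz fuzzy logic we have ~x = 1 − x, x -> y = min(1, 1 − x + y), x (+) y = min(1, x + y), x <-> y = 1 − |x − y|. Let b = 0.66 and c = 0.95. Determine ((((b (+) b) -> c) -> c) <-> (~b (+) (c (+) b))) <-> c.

0.95

b (+) b = min(1, 0.66 + 0.66) = min(1, 1.32) = 1.00
(b (+) b) -> c = min(1, 1 − 1.00 + 0.95) = min(1, 0.95) = 0.95
((b (+) b) -> c) -> c = min(1, 1 − 0.95 + 0.95) = min(1, 1.00) = 1.00
~b = 1 − 0.66 = 0.34
c (+) b = min(1, 0.95 + 0.66) = min(1, 1.61) = 1.00
~b (+) (c (+) b) = min(1, 0.34 + 1.00) = min(1, 1.34) = 1.00
(((b (+) b) -> c) -> c) <-> (~b (+) (c (+) b)) = 1 − |1.00 − 1.00| = 1 − 0.00 = 1.00
((((b (+) b) -> c) -> c) <-> (~b (+) (c (+) b))) <-> c = 1 − |1.00 − 0.95| = 1 − 0.05 = 0.95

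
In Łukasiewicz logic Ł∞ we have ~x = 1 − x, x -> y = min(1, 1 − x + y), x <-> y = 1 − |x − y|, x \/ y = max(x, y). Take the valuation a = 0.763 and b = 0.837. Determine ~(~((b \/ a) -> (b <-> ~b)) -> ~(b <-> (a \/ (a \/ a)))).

b \/ a = max(0.837, 0.763) = 0.837
~b = 1 − 0.837 = 0.163
b <-> ~b = 1 − |0.837 − 0.163| = 1 − 0.674 = 0.326
(b \/ a) -> (b <-> ~b) = min(1, 1 − 0.837 + 0.326) = min(1, 0.489) = 0.489
~((b \/ a) -> (b <-> ~b)) = 1 − 0.489 = 0.511
a \/ a = max(0.763, 0.763) = 0.763
a \/ (a \/ a) = max(0.763, 0.763) = 0.763
b <-> (a \/ (a \/ a)) = 1 − |0.837 − 0.763| = 1 − 0.074 = 0.926
~(b <-> (a \/ (a \/ a))) = 1 − 0.926 = 0.074
~((b \/ a) -> (b <-> ~b)) -> ~(b <-> (a \/ (a \/ a))) = min(1, 1 − 0.511 + 0.074) = min(1, 0.563) = 0.563
~(~((b \/ a) -> (b <-> ~b)) -> ~(b <-> (a \/ (a \/ a)))) = 1 − 0.563 = 0.437

0.437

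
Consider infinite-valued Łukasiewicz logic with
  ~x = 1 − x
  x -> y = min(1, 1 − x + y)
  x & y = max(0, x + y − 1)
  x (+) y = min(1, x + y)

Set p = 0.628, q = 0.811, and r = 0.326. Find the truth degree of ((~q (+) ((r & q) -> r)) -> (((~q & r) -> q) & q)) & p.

0.439

~q = 1 − 0.811 = 0.189
r & q = max(0, 0.326 + 0.811 − 1) = max(0, 0.137) = 0.137
(r & q) -> r = min(1, 1 − 0.137 + 0.326) = min(1, 1.189) = 1.000
~q (+) ((r & q) -> r) = min(1, 0.189 + 1.000) = min(1, 1.189) = 1.000
~q & r = max(0, 0.189 + 0.326 − 1) = max(0, -0.485) = 0.000
(~q & r) -> q = min(1, 1 − 0.000 + 0.811) = min(1, 1.811) = 1.000
((~q & r) -> q) & q = max(0, 1.000 + 0.811 − 1) = max(0, 0.811) = 0.811
(~q (+) ((r & q) -> r)) -> (((~q & r) -> q) & q) = min(1, 1 − 1.000 + 0.811) = min(1, 0.811) = 0.811
((~q (+) ((r & q) -> r)) -> (((~q & r) -> q) & q)) & p = max(0, 0.811 + 0.628 − 1) = max(0, 0.439) = 0.439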